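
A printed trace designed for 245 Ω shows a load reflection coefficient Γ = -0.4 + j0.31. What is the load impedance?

Z_L ≈ 88.6 + j73.9 Ω

Z_L = Z_0·(1 + Γ)/(1 − Γ) = 245·(0.6 + j0.31)/(1.4 − j0.31)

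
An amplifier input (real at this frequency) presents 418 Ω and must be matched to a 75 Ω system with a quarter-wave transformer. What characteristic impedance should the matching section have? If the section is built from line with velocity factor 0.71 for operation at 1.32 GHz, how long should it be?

Z_qwt = √(Z_0·R_L) = √(75 × 418) = √31350
λ = 0.71·c/f = 0.161 m, so l = λ/4 = 0.0403 m

Z_qwt ≈ 177 Ω; length ≈ 4.03 cm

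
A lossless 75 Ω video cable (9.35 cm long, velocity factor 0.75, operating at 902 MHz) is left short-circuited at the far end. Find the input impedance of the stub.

λ = v/f = 0.75·c / 902 MHz = 0.249 m
βl = 2π·l/λ = 2π × 0.375 = 135°
tan(βl) = -1
For a short-circuited stub, Z_in = jZ_0·tan(βl)

Z_in ≈ −j75.2 Ω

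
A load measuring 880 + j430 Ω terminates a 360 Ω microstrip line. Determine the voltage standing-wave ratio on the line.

Γ = (Z_L − Z_0)/(Z_L + Z_0) = (520 + j430)/(1240 + j430)
|Γ| = 675/1310 = 0.514
VSWR = (1 + |Γ|)/(1 − |Γ|) = 1.51/0.486

VSWR ≈ 3.12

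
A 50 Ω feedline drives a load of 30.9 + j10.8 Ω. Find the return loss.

Γ = (-19.1 + j10.8)/(80.9 + j10.8), |Γ| = 0.269
RL = −20·log₁₀|Γ| = −20·log₁₀(0.269)

RL ≈ 11.4 dB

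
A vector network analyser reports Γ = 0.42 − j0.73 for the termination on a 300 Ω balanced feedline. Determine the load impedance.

Z_L ≈ 100 − j504 Ω

Z_L = Z_0·(1 + Γ)/(1 − Γ) = 300·(1.42 − j0.73)/(0.58 + j0.73)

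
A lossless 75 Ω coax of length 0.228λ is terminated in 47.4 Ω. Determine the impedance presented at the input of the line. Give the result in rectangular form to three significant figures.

Z_in ≈ 115 + j15 Ω

βl = 2π × 0.228 = 82.1°
tan(βl) = tan(82.1°) = 7.19
Z_in = Z_0·(Z_L + jZ_0·tanβl)/(Z_0 + jZ_L·tanβl)
     = 75·(47.4 + j539)/(75 + j341)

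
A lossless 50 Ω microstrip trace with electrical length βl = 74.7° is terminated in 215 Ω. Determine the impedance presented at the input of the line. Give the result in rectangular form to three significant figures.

Z_in ≈ 12.4 − j12.9 Ω

tan(βl) = tan(74.7°) = 3.66
Z_in = Z_0·(Z_L + jZ_0·tanβl)/(Z_0 + jZ_L·tanβl)
     = 50·(215 + j183)/(50 + j786)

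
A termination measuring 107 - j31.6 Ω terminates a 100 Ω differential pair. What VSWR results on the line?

VSWR ≈ 1.37

Γ = (Z_L − Z_0)/(Z_L + Z_0) = (7 − j31.6)/(207 − j31.6)
|Γ| = 32.4/209 = 0.155
VSWR = (1 + |Γ|)/(1 − |Γ|) = 1.15/0.845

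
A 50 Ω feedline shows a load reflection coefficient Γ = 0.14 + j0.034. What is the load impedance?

Z_L ≈ 66.1 + j4.59 Ω

Z_L = Z_0·(1 + Γ)/(1 − Γ) = 50·(1.14 + j0.034)/(0.86 − j0.034)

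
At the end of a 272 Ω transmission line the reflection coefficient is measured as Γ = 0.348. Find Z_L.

Z_L ≈ 562 Ω

Z_L = Z_0·(1 + Γ)/(1 − Γ) = 272·(1.35)/(0.652)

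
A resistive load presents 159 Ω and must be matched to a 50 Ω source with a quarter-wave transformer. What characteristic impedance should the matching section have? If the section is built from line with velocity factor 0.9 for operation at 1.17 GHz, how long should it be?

Z_qwt ≈ 89.2 Ω; length ≈ 5.77 cm

Z_qwt = √(Z_0·R_L) = √(50 × 159) = √7950
λ = 0.9·c/f = 0.231 m, so l = λ/4 = 0.0577 m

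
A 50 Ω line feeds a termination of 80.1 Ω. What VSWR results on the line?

Γ = (80.1 − 50)/(80.1 + 50) = 0.231
VSWR = (1 + 0.231)/(1 − 0.231)

VSWR ≈ 1.6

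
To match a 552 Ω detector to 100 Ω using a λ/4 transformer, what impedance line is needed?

Z_qwt = √(Z_0·R_L) = √(100 × 552) = √55200

Z_qwt ≈ 235 Ω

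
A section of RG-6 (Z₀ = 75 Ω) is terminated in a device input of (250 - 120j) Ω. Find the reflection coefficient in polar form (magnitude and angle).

Γ = (Z_L − Z_0)/(Z_L + Z_0) = (175 − j120)/(325 − j120)
|Γ| = 212/346 = 0.612

Γ ≈ 0.612 ∠ -14.2°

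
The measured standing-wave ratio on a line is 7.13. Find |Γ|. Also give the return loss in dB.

|Γ| ≈ 0.754; return loss ≈ 2.45 dB

|Γ| = (S − 1)/(S + 1) = (7.13 − 1)/(7.13 + 1) = 6.13/8.13
RL = −20·log₁₀|Γ| = −20·log₁₀(0.754)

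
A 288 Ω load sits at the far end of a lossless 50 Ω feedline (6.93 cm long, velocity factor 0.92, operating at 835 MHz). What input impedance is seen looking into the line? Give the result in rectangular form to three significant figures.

λ = v/f = 0.92·c / 835 MHz = 0.331 m
βl = 2π·l/λ = 2π × 0.21 = 75.5°
tan(βl) = tan(75.5°) = 3.86
Z_in = Z_0·(Z_L + jZ_0·tanβl)/(Z_0 + jZ_L·tanβl)
     = 50·(288 + j193)/(50 + j1110)

Z_in ≈ 9.24 − j12.5 Ω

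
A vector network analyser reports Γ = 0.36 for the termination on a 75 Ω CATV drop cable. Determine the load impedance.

Z_L = Z_0·(1 + Γ)/(1 − Γ) = 75·(1.36)/(0.64)

Z_L ≈ 159 Ω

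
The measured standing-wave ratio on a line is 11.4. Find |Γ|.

|Γ| = (S − 1)/(S + 1) = (11.4 − 1)/(11.4 + 1) = 10.4/12.4

|Γ| ≈ 0.839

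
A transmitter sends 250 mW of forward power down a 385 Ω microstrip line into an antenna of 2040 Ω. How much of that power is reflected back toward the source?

Γ = (2040 − 385)/(2040 + 385) = 0.682
|Γ|² = 0.466
P_refl = |Γ|²·P_inc = 116 mW, P_del = (1 − |Γ|²)·P_inc = 134 mW

P_reflected ≈ 116 mW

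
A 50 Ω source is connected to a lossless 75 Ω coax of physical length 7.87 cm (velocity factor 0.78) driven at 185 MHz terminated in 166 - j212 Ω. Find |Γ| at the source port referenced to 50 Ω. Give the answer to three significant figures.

λ = v/f = 0.78·c / 185 MHz = 1.26 m
βl = 2π·l/λ = 2π × 0.0622 = 22.4°
tan(βl) = 0.412
Z_in = Z_0·(Z_L + jZ_0·tanβl)/(Z_0 + jZ_L·tanβl) = 35.2 − j98.5 Ω
Γ_s = (Z_in − Z_s)/(Z_in + Z_s) = (-14.8 − j98.5)/(85.2 − j98.5), |Γ_s| = 0.765

|Γ| ≈ 0.765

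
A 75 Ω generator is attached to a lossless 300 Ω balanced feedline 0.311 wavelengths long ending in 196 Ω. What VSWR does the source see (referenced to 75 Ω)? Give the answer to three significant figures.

βl = 2π × 0.311 = 112°
tan(βl) = -2.48
Z_in = Z_0·(Z_L + jZ_0·tanβl)/(Z_0 + jZ_L·tanβl) = 387 − j118 Ω
Γ_s = (Z_in − Z_s)/(Z_in + Z_s) = (312 − j118)/(462 − j118), |Γ_s| = 0.699
VSWR = (1 + |Γ_s|)/(1 − |Γ_s|)

VSWR ≈ 5.65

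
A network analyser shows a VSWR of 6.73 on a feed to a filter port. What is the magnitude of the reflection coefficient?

|Γ| = (S − 1)/(S + 1) = (6.73 − 1)/(6.73 + 1) = 5.73/7.73

|Γ| ≈ 0.741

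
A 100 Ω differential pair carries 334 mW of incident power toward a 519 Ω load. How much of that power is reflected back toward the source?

Γ = (519 − 100)/(519 + 100) = 0.677
|Γ|² = 0.458
P_refl = |Γ|²·P_inc = 153 mW, P_del = (1 − |Γ|²)·P_inc = 181 mW

P_reflected ≈ 153 mW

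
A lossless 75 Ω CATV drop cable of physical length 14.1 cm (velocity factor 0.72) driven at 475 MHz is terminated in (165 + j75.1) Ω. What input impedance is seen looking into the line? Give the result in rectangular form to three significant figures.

λ = v/f = 0.72·c / 475 MHz = 0.455 m
βl = 2π·l/λ = 2π × 0.31 = 112°
tan(βl) = tan(112°) = -2.52
Z_in = Z_0·(Z_L + jZ_0·tanβl)/(Z_0 + jZ_L·tanβl)
     = 75·(165 − j114)/(264 − j416)

Z_in ≈ 28.1 + j11.9 Ω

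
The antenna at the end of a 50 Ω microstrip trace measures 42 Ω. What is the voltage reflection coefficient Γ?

Γ = (Z_L − Z_0)/(Z_L + Z_0) = (42 − 50)/(42 + 50) = -8/92

Γ = -0.087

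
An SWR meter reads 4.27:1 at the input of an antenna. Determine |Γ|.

|Γ| = (S − 1)/(S + 1) = (4.27 − 1)/(4.27 + 1) = 3.27/5.27

|Γ| ≈ 0.62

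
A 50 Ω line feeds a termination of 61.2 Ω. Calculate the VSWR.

Γ = (61.2 − 50)/(61.2 + 50) = 0.101
VSWR = (1 + 0.101)/(1 − 0.101)

VSWR ≈ 1.22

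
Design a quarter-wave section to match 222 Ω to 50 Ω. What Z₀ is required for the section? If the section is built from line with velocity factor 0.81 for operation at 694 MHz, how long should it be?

Z_qwt ≈ 105 Ω; length ≈ 8.75 cm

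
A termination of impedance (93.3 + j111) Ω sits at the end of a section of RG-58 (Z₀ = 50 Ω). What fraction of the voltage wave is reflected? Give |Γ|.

Γ = (Z_L − Z_0)/(Z_L + Z_0) = (43.3 + j111)/(143.3 + j111)
|Γ| = 119/181

|Γ| ≈ 0.657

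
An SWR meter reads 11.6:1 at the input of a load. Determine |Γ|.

|Γ| ≈ 0.841

|Γ| = (S − 1)/(S + 1) = (11.6 − 1)/(11.6 + 1) = 10.6/12.6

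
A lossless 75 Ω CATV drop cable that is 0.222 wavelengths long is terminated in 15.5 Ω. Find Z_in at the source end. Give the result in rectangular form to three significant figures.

Z_in ≈ 215 + j172 Ω

βl = 2π × 0.222 = 79.9°
tan(βl) = tan(79.9°) = 5.63
Z_in = Z_0·(Z_L + jZ_0·tanβl)/(Z_0 + jZ_L·tanβl)
     = 75·(15.5 + j422)/(75 + j87.2)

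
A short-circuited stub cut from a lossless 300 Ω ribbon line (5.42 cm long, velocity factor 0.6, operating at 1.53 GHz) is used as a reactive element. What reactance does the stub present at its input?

X_in ≈ -75.6 Ω (capacitive)

λ = v/f = 0.6·c / 1.53 GHz = 0.118 m
βl = 2π·l/λ = 2π × 0.461 = 166°
tan(βl) = -0.252
For a short-circuited stub, Z_in = jZ_0·tan(βl)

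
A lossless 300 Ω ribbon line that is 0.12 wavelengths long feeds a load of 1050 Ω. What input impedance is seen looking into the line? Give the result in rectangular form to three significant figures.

βl = 2π × 0.12 = 43.2°
tan(βl) = tan(43.2°) = 0.939
Z_in = Z_0·(Z_L + jZ_0·tanβl)/(Z_0 + jZ_L·tanβl)
     = 300·(1050 + j282)/(300 + j986)

Z_in ≈ 167 − j269 Ω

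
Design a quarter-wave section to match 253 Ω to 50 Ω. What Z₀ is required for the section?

Z_qwt ≈ 112 Ω

Z_qwt = √(Z_0·R_L) = √(50 × 253) = √12650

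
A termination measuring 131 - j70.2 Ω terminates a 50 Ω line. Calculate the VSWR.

Γ = (Z_L − Z_0)/(Z_L + Z_0) = (81 − j70.2)/(181 − j70.2)
|Γ| = 107/194 = 0.552
VSWR = (1 + |Γ|)/(1 − |Γ|) = 1.55/0.448

VSWR ≈ 3.47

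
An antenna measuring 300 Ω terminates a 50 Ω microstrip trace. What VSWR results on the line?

Γ = (300 − 50)/(300 + 50) = 0.714
VSWR = (1 + 0.714)/(1 − 0.714)

VSWR ≈ 6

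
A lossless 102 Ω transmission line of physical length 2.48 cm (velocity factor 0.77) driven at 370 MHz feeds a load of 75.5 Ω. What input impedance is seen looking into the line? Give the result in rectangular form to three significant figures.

Z_in ≈ 77.6 + j11.4 Ω

λ = v/f = 0.77·c / 370 MHz = 0.624 m
βl = 2π·l/λ = 2π × 0.0397 = 14.3°
tan(βl) = tan(14.3°) = 0.255
Z_in = Z_0·(Z_L + jZ_0·tanβl)/(Z_0 + jZ_L·tanβl)
     = 102·(75.5 + j26)/(102 + j19.2)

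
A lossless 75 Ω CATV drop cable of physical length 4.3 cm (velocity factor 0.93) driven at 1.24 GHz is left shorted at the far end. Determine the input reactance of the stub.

λ = v/f = 0.93·c / 1.24 GHz = 0.225 m
βl = 2π·l/λ = 2π × 0.191 = 68.8°
tan(βl) = 2.58
For a shorted stub, Z_in = jZ_0·tan(βl)

X_in ≈ 193 Ω (inductive)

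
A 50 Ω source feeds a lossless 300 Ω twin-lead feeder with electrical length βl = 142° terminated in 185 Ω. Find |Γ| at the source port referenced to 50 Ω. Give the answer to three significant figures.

tan(βl) = -0.781
Z_in = Z_0·(Z_L + jZ_0·tanβl)/(Z_0 + jZ_L·tanβl) = 242 − j118 Ω
Γ_s = (Z_in − Z_s)/(Z_in + Z_s) = (192 − j118)/(292 − j118), |Γ_s| = 0.715

|Γ| ≈ 0.715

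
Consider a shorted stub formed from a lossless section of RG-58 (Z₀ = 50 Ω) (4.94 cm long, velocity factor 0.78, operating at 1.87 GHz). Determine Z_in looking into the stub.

λ = v/f = 0.78·c / 1.87 GHz = 0.125 m
βl = 2π·l/λ = 2π × 0.395 = 142°
tan(βl) = -0.778
For a shorted stub, Z_in = jZ_0·tan(βl)

Z_in ≈ −j38.9 Ω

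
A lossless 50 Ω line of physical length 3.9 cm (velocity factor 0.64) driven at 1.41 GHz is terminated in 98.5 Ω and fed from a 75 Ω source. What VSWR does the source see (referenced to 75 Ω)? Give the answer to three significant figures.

λ = v/f = 0.64·c / 1.41 GHz = 0.136 m
βl = 2π·l/λ = 2π × 0.286 = 103°
tan(βl) = -4.3
Z_in = Z_0·(Z_L + jZ_0·tanβl)/(Z_0 + jZ_L·tanβl) = 26.4 + j8.52 Ω
Γ_s = (Z_in − Z_s)/(Z_in + Z_s) = (-48.6 + j8.52)/(101 + j8.52), |Γ_s| = 0.485
VSWR = (1 + |Γ_s|)/(1 − |Γ_s|)

VSWR ≈ 2.88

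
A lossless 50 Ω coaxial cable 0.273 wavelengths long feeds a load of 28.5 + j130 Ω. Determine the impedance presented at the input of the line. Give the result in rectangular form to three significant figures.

βl = 2π × 0.273 = 98.3°
tan(βl) = tan(98.3°) = -6.87
Z_in = Z_0·(Z_L + jZ_0·tanβl)/(Z_0 + jZ_L·tanβl)
     = 50·(28.5 − j214)/(943 − j196)

Z_in ≈ 3.7 − j10.6 Ω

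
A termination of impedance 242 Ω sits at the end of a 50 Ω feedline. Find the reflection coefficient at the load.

Γ = 0.658

Γ = (Z_L − Z_0)/(Z_L + Z_0) = (242 − 50)/(242 + 50) = 192/292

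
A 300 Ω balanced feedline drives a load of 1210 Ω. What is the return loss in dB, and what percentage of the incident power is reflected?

Γ = (1210 − 300)/(1210 + 300) = 0.603
RL = −20·log₁₀(0.603) = 4.4 dB
P_refl/P_inc = |Γ|² = 0.363

RL ≈ 4.4 dB; 36.3% of incident power reflected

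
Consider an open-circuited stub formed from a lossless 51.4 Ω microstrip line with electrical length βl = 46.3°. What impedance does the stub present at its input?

Z_in ≈ −j49.1 Ω

tan(βl) = 1.05
For an open-circuited stub, Z_in = −jZ_0·cot(βl) = −jZ_0/tan(βl)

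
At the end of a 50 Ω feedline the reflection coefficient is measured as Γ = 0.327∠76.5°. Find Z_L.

Z_L ≈ 46.8 + j33.3 Ω

Z_L = Z_0·(1 + Γ)/(1 − Γ) = 50·(1.08 + j0.318)/(0.924 − j0.318)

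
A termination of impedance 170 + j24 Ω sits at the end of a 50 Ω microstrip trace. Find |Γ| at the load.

|Γ| ≈ 0.553

Γ = (Z_L − Z_0)/(Z_L + Z_0) = (120 + j24)/(220 + j24)
|Γ| = 122/221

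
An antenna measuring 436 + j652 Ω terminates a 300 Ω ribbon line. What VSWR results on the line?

VSWR ≈ 5.2

Γ = (Z_L − Z_0)/(Z_L + Z_0) = (136 + j652)/(736 + j652)
|Γ| = 666/983 = 0.677
VSWR = (1 + |Γ|)/(1 − |Γ|) = 1.68/0.323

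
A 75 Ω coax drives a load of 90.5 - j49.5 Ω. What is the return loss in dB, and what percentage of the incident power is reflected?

Γ = (15.5 − j49.5)/(165.5 − j49.5), |Γ| = 0.3
RL = −20·log₁₀(0.3) = 10.4 dB
P_refl/P_inc = |Γ|² = 0.0902

RL ≈ 10.4 dB; 9.02% of incident power reflected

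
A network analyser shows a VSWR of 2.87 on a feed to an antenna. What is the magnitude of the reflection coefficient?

|Γ| = (S − 1)/(S + 1) = (2.87 − 1)/(2.87 + 1) = 1.87/3.87

|Γ| ≈ 0.483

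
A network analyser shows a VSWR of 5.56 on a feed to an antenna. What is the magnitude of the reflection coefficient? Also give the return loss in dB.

|Γ| ≈ 0.695; return loss ≈ 3.16 dB

|Γ| = (S − 1)/(S + 1) = (5.56 − 1)/(5.56 + 1) = 4.56/6.56
RL = −20·log₁₀|Γ| = −20·log₁₀(0.695)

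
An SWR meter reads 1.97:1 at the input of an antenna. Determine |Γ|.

|Γ| ≈ 0.327

|Γ| = (S − 1)/(S + 1) = (1.97 − 1)/(1.97 + 1) = 0.97/2.97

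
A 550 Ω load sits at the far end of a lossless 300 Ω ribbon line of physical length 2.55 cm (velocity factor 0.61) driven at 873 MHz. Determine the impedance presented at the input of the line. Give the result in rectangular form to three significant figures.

Z_in ≈ 258 − j166 Ω

λ = v/f = 0.61·c / 873 MHz = 0.21 m
βl = 2π·l/λ = 2π × 0.122 = 43.8°
tan(βl) = tan(43.8°) = 0.959
Z_in = Z_0·(Z_L + jZ_0·tanβl)/(Z_0 + jZ_L·tanβl)
     = 300·(550 + j288)/(300 + j527)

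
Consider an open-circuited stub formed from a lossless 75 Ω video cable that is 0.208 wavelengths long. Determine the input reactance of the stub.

βl = 2π × 0.208 = 74.9°
tan(βl) = 3.7
For an open-circuited stub, Z_in = −jZ_0·cot(βl) = −jZ_0/tan(βl)

X_in ≈ -20.3 Ω (capacitive)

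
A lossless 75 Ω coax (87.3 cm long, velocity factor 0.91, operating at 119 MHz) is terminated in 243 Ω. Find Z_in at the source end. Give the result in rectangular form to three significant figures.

Z_in ≈ 44.8 + j65.6 Ω

λ = v/f = 0.91·c / 119 MHz = 2.29 m
βl = 2π·l/λ = 2π × 0.381 = 137°
tan(βl) = tan(137°) = -0.933
Z_in = Z_0·(Z_L + jZ_0·tanβl)/(Z_0 + jZ_L·tanβl)
     = 75·(243 − j70)/(75 − j227)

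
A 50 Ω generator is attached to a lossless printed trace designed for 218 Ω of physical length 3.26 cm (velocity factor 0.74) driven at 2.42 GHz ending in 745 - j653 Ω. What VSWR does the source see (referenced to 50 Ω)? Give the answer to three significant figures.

λ = v/f = 0.74·c / 2.42 GHz = 0.0917 m
βl = 2π·l/λ = 2π × 0.355 = 128°
tan(βl) = -1.28
Z_in = Z_0·(Z_L + jZ_0·tanβl)/(Z_0 + jZ_L·tanβl) = 72.2 + j217 Ω
Γ_s = (Z_in − Z_s)/(Z_in + Z_s) = (22.2 + j217)/(122 + j217), |Γ_s| = 0.876
VSWR = (1 + |Γ_s|)/(1 − |Γ_s|)

VSWR ≈ 15.1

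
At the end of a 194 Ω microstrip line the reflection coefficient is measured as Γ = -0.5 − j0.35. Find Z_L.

Z_L = Z_0·(1 + Γ)/(1 − Γ) = 194·(0.5 − j0.35)/(1.5 + j0.35)

Z_L ≈ 51.3 − j57.2 Ω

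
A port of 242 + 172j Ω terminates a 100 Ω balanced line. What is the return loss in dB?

Γ = (142 + j172)/(342 + j172), |Γ| = 0.583
RL = −20·log₁₀|Γ| = −20·log₁₀(0.583)

RL ≈ 4.69 dB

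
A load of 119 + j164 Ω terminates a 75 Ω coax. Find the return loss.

Γ = (44 + j164)/(194 + j164), |Γ| = 0.668
RL = −20·log₁₀|Γ| = −20·log₁₀(0.668)

RL ≈ 3.5 dB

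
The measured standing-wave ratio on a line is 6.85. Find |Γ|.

|Γ| = (S − 1)/(S + 1) = (6.85 − 1)/(6.85 + 1) = 5.85/7.85

|Γ| ≈ 0.745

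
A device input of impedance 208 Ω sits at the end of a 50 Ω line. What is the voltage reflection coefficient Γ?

Γ = 0.612

Γ = (Z_L − Z_0)/(Z_L + Z_0) = (208 − 50)/(208 + 50) = 158/258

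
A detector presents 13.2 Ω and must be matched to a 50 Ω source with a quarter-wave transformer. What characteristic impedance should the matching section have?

Z_qwt = √(Z_0·R_L) = √(50 × 13.2) = √660

Z_qwt ≈ 25.7 Ω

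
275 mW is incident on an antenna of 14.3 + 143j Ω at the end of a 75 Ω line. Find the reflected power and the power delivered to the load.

P_reflected ≈ 233 mW; P_delivered ≈ 41.5 mW

|Γ| = |(-60.7 + j143)/(89.3 + j143)| = 0.921
|Γ|² = 0.849
P_refl = |Γ|²·P_inc = 233 mW, P_del = (1 − |Γ|²)·P_inc = 41.5 mW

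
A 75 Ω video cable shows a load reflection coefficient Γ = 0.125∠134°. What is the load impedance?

Z_L = Z_0·(1 + Γ)/(1 − Γ) = 75·(0.913 + j0.0899)/(1.09 − j0.0899)

Z_L ≈ 62.1 + j11.3 Ω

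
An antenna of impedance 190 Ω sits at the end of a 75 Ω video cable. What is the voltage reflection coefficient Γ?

Γ = 0.434

Γ = (Z_L − Z_0)/(Z_L + Z_0) = (190 − 75)/(190 + 75) = 115/265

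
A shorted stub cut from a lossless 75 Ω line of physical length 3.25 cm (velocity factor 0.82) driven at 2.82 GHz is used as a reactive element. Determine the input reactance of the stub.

X_in ≈ -77.3 Ω (capacitive)

λ = v/f = 0.82·c / 2.82 GHz = 0.0872 m
βl = 2π·l/λ = 2π × 0.373 = 134°
tan(βl) = -1.03
For a shorted stub, Z_in = jZ_0·tan(βl)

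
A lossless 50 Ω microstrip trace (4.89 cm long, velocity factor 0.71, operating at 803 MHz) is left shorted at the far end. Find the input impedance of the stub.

λ = v/f = 0.71·c / 803 MHz = 0.265 m
βl = 2π·l/λ = 2π × 0.184 = 66.4°
tan(βl) = 2.29
For a shorted stub, Z_in = jZ_0·tan(βl)

Z_in ≈ +j114 Ω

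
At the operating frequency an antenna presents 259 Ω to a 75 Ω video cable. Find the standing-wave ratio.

Γ = (259 − 75)/(259 + 75) = 0.551
VSWR = (1 + 0.551)/(1 − 0.551)

VSWR ≈ 3.45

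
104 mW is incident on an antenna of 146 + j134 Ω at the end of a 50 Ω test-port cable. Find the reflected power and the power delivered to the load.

P_reflected ≈ 50.1 mW; P_delivered ≈ 53.9 mW

|Γ| = |(96 + j134)/(196 + j134)| = 0.694
|Γ|² = 0.482
P_refl = |Γ|²·P_inc = 50.1 mW, P_del = (1 − |Γ|²)·P_inc = 53.9 mW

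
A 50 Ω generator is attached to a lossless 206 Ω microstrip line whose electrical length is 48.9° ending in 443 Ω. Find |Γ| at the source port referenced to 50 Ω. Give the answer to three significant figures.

|Γ| ≈ 0.67

tan(βl) = 1.15
Z_in = Z_0·(Z_L + jZ_0·tanβl)/(Z_0 + jZ_L·tanβl) = 145 − j121 Ω
Γ_s = (Z_in − Z_s)/(Z_in + Z_s) = (94.9 − j121)/(195 − j121), |Γ_s| = 0.67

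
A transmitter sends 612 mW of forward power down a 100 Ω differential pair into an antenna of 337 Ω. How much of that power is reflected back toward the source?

P_reflected ≈ 180 mW

Γ = (337 − 100)/(337 + 100) = 0.542
|Γ|² = 0.294
P_refl = |Γ|²·P_inc = 180 mW, P_del = (1 − |Γ|²)·P_inc = 432 mW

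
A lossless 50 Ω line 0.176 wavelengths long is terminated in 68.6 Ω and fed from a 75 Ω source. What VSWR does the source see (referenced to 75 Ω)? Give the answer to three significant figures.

VSWR ≈ 1.91

βl = 2π × 0.176 = 63.4°
tan(βl) = 1.99
Z_in = Z_0·(Z_L + jZ_0·tanβl)/(Z_0 + jZ_L·tanβl) = 40.2 − j10.4 Ω
Γ_s = (Z_in − Z_s)/(Z_in + Z_s) = (-34.8 − j10.4)/(115 − j10.4), |Γ_s| = 0.314
VSWR = (1 + |Γ_s|)/(1 − |Γ_s|)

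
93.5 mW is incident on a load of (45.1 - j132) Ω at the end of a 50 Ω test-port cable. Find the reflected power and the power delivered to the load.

P_reflected ≈ 61.6 mW; P_delivered ≈ 31.9 mW

|Γ| = |(-4.9 − j132)/(95.1 − j132)| = 0.812
|Γ|² = 0.659
P_refl = |Γ|²·P_inc = 61.6 mW, P_del = (1 − |Γ|²)·P_inc = 31.9 mW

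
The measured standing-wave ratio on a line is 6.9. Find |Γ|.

|Γ| = (S − 1)/(S + 1) = (6.9 − 1)/(6.9 + 1) = 5.9/7.9

|Γ| ≈ 0.747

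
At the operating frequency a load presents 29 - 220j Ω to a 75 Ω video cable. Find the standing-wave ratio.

VSWR ≈ 25.2

Γ = (Z_L − Z_0)/(Z_L + Z_0) = (-46 − j220)/(104 − j220)
|Γ| = 225/243 = 0.924
VSWR = (1 + |Γ|)/(1 − |Γ|) = 1.92/0.0764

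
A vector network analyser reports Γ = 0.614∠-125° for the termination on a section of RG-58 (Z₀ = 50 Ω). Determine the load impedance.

Z_L ≈ 15 − j24.2 Ω

Z_L = Z_0·(1 + Γ)/(1 − Γ) = 50·(0.648 − j0.503)/(1.35 + j0.503)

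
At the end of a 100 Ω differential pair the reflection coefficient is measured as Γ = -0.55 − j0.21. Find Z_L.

Z_L = Z_0·(1 + Γ)/(1 − Γ) = 100·(0.45 − j0.21)/(1.55 + j0.21)

Z_L ≈ 26.7 − j17.2 Ω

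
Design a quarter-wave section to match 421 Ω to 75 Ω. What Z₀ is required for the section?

Z_qwt ≈ 178 Ω

Z_qwt = √(Z_0·R_L) = √(75 × 421) = √31580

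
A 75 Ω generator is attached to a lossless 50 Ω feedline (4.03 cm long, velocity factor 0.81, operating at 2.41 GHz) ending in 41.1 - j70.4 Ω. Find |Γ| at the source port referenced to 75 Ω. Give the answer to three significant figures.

|Γ| ≈ 0.481

λ = v/f = 0.81·c / 2.41 GHz = 0.101 m
βl = 2π·l/λ = 2π × 0.4 = 144°
tan(βl) = -0.73
Z_in = Z_0·(Z_L + jZ_0·tanβl)/(Z_0 + jZ_L·tanβl) = 175 + j76.5 Ω
Γ_s = (Z_in − Z_s)/(Z_in + Z_s) = (99.7 + j76.5)/(250 + j76.5), |Γ_s| = 0.481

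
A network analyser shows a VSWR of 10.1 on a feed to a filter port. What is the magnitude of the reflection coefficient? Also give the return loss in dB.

|Γ| ≈ 0.82; return loss ≈ 1.73 dB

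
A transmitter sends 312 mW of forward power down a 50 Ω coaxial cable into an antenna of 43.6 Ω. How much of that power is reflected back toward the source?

Γ = (43.6 − 50)/(43.6 + 50) = -0.0684
|Γ|² = 0.00468
P_refl = |Γ|²·P_inc = 1.46 mW, P_del = (1 − |Γ|²)·P_inc = 311 mW

P_reflected ≈ 1.46 mW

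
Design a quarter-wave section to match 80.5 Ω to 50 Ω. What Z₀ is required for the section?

Z_qwt = √(Z_0·R_L) = √(50 × 80.5) = √4025

Z_qwt ≈ 63.4 Ω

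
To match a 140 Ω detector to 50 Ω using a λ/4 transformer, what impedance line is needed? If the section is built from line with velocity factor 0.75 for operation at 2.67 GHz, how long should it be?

Z_qwt ≈ 83.7 Ω; length ≈ 2.11 cm

Z_qwt = √(Z_0·R_L) = √(50 × 140) = √7000
λ = 0.75·c/f = 0.0843 m, so l = λ/4 = 0.0211 m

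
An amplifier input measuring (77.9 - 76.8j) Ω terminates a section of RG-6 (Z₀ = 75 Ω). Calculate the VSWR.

VSWR ≈ 2.63

Γ = (Z_L − Z_0)/(Z_L + Z_0) = (2.9 − j76.8)/(152.9 − j76.8)
|Γ| = 76.9/171 = 0.449
VSWR = (1 + |Γ|)/(1 − |Γ|) = 1.45/0.551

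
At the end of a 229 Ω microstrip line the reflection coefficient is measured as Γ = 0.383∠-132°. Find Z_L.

Z_L = Z_0·(1 + Γ)/(1 − Γ) = 229·(0.744 − j0.285)/(1.26 + j0.285)

Z_L ≈ 118 − j78.6 Ω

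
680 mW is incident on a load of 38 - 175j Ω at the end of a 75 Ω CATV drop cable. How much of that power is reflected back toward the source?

|Γ| = |(-37 − j175)/(113 − j175)| = 0.859
|Γ|² = 0.737
P_refl = |Γ|²·P_inc = 501 mW, P_del = (1 − |Γ|²)·P_inc = 179 mW

P_reflected ≈ 501 mW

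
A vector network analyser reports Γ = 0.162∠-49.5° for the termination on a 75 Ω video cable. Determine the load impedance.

Z_L = Z_0·(1 + Γ)/(1 − Γ) = 75·(1.11 − j0.123)/(0.895 + j0.123)

Z_L ≈ 89.5 − j22.6 Ω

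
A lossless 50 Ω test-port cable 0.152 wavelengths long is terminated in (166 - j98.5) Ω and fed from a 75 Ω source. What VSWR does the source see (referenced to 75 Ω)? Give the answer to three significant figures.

VSWR ≈ 6.07

βl = 2π × 0.152 = 54.7°
tan(βl) = 1.41
Z_in = Z_0·(Z_L + jZ_0·tanβl)/(Z_0 + jZ_L·tanβl) = 13.7 − j24.3 Ω
Γ_s = (Z_in − Z_s)/(Z_in + Z_s) = (-61.3 − j24.3)/(88.7 − j24.3), |Γ_s| = 0.717
VSWR = (1 + |Γ_s|)/(1 − |Γ_s|)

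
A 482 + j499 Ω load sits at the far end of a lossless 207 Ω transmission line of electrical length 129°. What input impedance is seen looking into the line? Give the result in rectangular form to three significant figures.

Z_in ≈ 50.5 + j97.7 Ω

tan(βl) = tan(129°) = -1.23
Z_in = Z_0·(Z_L + jZ_0·tanβl)/(Z_0 + jZ_L·tanβl)
     = 207·(482 + j243)/(823 − j595)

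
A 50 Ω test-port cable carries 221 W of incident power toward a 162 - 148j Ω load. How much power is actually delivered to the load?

|Γ| = |(112 − j148)/(212 − j148)| = 0.718
|Γ|² = 0.515
P_refl = |Γ|²·P_inc = 114 W, P_del = (1 − |Γ|²)·P_inc = 107 W

P_delivered ≈ 107 W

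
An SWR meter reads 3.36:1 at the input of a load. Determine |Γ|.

|Γ| = (S − 1)/(S + 1) = (3.36 − 1)/(3.36 + 1) = 2.36/4.36

|Γ| ≈ 0.541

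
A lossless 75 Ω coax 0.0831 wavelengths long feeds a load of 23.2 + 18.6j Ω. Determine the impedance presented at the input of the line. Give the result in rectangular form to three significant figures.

Z_in ≈ 40.3 + j63.7 Ω

βl = 2π × 0.0831 = 29.9°
tan(βl) = tan(29.9°) = 0.575
Z_in = Z_0·(Z_L + jZ_0·tanβl)/(Z_0 + jZ_L·tanβl)
     = 75·(23.2 + j61.8)/(64.3 + j13.3)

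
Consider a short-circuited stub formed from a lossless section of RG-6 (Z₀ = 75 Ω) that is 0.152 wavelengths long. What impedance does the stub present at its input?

βl = 2π × 0.152 = 54.7°
tan(βl) = 1.41
For a short-circuited stub, Z_in = jZ_0·tan(βl)

Z_in ≈ +j106 Ω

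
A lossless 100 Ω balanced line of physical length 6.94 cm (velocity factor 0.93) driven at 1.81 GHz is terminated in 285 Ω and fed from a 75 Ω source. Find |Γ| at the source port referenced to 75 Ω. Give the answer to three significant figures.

λ = v/f = 0.93·c / 1.81 GHz = 0.154 m
βl = 2π·l/λ = 2π × 0.45 = 162°
tan(βl) = -0.323
Z_in = Z_0·(Z_L + jZ_0·tanβl)/(Z_0 + jZ_L·tanβl) = 170 + j125 Ω
Γ_s = (Z_in − Z_s)/(Z_in + Z_s) = (95.2 + j125)/(245 + j125), |Γ_s| = 0.57

|Γ| ≈ 0.57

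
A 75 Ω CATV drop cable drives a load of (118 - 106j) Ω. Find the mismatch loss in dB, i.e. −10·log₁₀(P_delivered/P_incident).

mismatch loss ≈ 1.37 dB

Γ = (43 − j106)/(193 − j106), |Γ| = 0.519
|Γ|² = 0.27, so P_del/P_inc = 1 − |Γ|² = 0.73
ML = −10·log₁₀(1 − |Γ|²)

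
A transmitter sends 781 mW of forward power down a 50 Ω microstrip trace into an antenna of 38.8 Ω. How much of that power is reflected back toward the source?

P_reflected ≈ 12.4 mW

Γ = (38.8 − 50)/(38.8 + 50) = -0.126
|Γ|² = 0.0159
P_refl = |Γ|²·P_inc = 12.4 mW, P_del = (1 − |Γ|²)·P_inc = 769 mW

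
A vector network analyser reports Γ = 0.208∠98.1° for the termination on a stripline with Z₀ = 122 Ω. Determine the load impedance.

Z_L ≈ 106 + j45.6 Ω

Z_L = Z_0·(1 + Γ)/(1 − Γ) = 122·(0.971 + j0.206)/(1.03 − j0.206)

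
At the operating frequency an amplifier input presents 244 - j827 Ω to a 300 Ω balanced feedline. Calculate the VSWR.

Γ = (Z_L − Z_0)/(Z_L + Z_0) = (-56 − j827)/(544 − j827)
|Γ| = 829/990 = 0.837
VSWR = (1 + |Γ|)/(1 − |Γ|) = 1.84/0.163

VSWR ≈ 11.3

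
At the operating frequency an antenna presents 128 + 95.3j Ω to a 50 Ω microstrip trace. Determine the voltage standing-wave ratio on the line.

Γ = (Z_L − Z_0)/(Z_L + Z_0) = (78 + j95.3)/(178 + j95.3)
|Γ| = 123/202 = 0.61
VSWR = (1 + |Γ|)/(1 − |Γ|) = 1.61/0.39

VSWR ≈ 4.13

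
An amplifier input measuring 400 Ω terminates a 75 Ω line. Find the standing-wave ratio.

Γ = (400 − 75)/(400 + 75) = 0.684
VSWR = (1 + 0.684)/(1 − 0.684)

VSWR ≈ 5.33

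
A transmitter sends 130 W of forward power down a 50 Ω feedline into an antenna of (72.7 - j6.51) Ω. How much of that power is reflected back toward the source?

P_reflected ≈ 4.8 W

|Γ| = |(22.7 − j6.51)/(122.7 − j6.51)| = 0.192
|Γ|² = 0.0369
P_refl = |Γ|²·P_inc = 4.8 W, P_del = (1 − |Γ|²)·P_inc = 125 W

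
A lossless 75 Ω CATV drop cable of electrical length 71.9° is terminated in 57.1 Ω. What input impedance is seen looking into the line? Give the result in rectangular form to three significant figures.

tan(βl) = tan(71.9°) = 3.06
Z_in = Z_0·(Z_L + jZ_0·tanβl)/(Z_0 + jZ_L·tanβl)
     = 75·(57.1 + j229)/(75 + j175)

Z_in ≈ 92.1 + j15 Ω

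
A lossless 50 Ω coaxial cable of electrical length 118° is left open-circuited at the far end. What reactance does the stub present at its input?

X_in ≈ 26.6 Ω (inductive)

tan(βl) = -1.88
For an open-circuited stub, Z_in = −jZ_0·cot(βl) = −jZ_0/tan(βl)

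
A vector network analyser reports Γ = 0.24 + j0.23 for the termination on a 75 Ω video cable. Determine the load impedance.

Z_L ≈ 106 + j54.7 Ω

Z_L = Z_0·(1 + Γ)/(1 − Γ) = 75·(1.24 + j0.23)/(0.76 − j0.23)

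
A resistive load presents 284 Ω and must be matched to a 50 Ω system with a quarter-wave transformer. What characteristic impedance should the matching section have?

Z_qwt = √(Z_0·R_L) = √(50 × 284) = √14200

Z_qwt ≈ 119 Ω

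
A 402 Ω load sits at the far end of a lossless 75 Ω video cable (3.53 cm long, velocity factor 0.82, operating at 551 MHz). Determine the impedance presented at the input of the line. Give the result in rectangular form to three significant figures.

λ = v/f = 0.82·c / 551 MHz = 0.446 m
βl = 2π·l/λ = 2π × 0.0791 = 28.5°
tan(βl) = tan(28.5°) = 0.542
Z_in = Z_0·(Z_L + jZ_0·tanβl)/(Z_0 + jZ_L·tanβl)
     = 75·(402 + j40.7)/(75 + j218)

Z_in ≈ 55.1 − j119 Ω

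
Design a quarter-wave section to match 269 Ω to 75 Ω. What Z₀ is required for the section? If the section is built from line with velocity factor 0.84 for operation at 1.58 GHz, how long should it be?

Z_qwt ≈ 142 Ω; length ≈ 3.99 cm

Z_qwt = √(Z_0·R_L) = √(75 × 269) = √20180
λ = 0.84·c/f = 0.159 m, so l = λ/4 = 0.0399 m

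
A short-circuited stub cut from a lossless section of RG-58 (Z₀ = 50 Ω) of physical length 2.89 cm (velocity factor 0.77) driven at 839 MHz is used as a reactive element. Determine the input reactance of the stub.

λ = v/f = 0.77·c / 839 MHz = 0.275 m
βl = 2π·l/λ = 2π × 0.105 = 37.8°
tan(βl) = 0.775
For a short-circuited stub, Z_in = jZ_0·tan(βl)

X_in ≈ 38.8 Ω (inductive)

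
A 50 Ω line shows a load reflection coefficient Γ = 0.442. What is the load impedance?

Z_L ≈ 129 Ω

Z_L = Z_0·(1 + Γ)/(1 − Γ) = 50·(1.44)/(0.558)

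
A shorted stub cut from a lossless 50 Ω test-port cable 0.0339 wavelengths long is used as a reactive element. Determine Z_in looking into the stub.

Z_in ≈ +j10.8 Ω

βl = 2π × 0.0339 = 12.2°
tan(βl) = 0.216
For a shorted stub, Z_in = jZ_0·tan(βl)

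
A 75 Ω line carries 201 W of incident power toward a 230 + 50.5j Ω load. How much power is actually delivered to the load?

|Γ| = |(155 + j50.5)/(305 + j50.5)| = 0.527
|Γ|² = 0.278
P_refl = |Γ|²·P_inc = 55.9 W, P_del = (1 − |Γ|²)·P_inc = 145 W

P_delivered ≈ 145 W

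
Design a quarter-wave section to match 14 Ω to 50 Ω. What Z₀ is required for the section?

Z_qwt ≈ 26.5 Ω

Z_qwt = √(Z_0·R_L) = √(50 × 14) = √700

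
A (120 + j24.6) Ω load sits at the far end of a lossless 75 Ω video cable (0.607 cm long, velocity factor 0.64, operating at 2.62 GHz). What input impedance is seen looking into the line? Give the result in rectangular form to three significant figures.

λ = v/f = 0.64·c / 2.62 GHz = 0.0733 m
βl = 2π·l/λ = 2π × 0.0828 = 29.8°
tan(βl) = tan(29.8°) = 0.573
Z_in = Z_0·(Z_L + jZ_0·tanβl)/(Z_0 + jZ_L·tanβl)
     = 75·(120 + j67.6)/(60.9 + j68.8)

Z_in ≈ 106 − j36.8 Ω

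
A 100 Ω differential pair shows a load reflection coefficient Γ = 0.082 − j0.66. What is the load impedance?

Z_L ≈ 43.6 − j103 Ω

Z_L = Z_0·(1 + Γ)/(1 − Γ) = 100·(1.08 − j0.66)/(0.918 + j0.66)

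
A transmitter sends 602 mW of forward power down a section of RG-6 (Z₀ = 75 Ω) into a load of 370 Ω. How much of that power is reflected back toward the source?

P_reflected ≈ 265 mW

Γ = (370 − 75)/(370 + 75) = 0.663
|Γ|² = 0.439
P_refl = |Γ|²·P_inc = 265 mW, P_del = (1 − |Γ|²)·P_inc = 337 mW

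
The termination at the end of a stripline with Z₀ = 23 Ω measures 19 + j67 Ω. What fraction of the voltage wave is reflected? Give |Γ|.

|Γ| ≈ 0.849

Γ = (Z_L − Z_0)/(Z_L + Z_0) = (-4 + j67)/(42 + j67)
|Γ| = 67.1/79.1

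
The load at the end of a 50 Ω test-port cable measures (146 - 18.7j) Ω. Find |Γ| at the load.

|Γ| ≈ 0.497

Γ = (Z_L − Z_0)/(Z_L + Z_0) = (96 − j18.7)/(196 − j18.7)
|Γ| = 97.8/197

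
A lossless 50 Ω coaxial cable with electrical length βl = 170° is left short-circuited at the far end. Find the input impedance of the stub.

Z_in ≈ −j8.82 Ω

tan(βl) = -0.176
For a short-circuited stub, Z_in = jZ_0·tan(βl)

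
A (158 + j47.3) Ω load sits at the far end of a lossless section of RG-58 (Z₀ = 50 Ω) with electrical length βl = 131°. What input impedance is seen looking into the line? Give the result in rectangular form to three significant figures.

tan(βl) = tan(131°) = -1.15
Z_in = Z_0·(Z_L + jZ_0·tanβl)/(Z_0 + jZ_L·tanβl)
     = 50·(158 − j10.2)/(104 − j182)

Z_in ≈ 20.9 + j31.5 Ω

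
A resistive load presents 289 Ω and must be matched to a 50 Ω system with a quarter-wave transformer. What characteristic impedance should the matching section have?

Z_qwt ≈ 120 Ω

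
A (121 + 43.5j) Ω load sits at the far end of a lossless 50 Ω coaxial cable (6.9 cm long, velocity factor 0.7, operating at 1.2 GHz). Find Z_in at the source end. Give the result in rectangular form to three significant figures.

Z_in ≈ 30.4 + j36.9 Ω

λ = v/f = 0.7·c / 1.2 GHz = 0.175 m
βl = 2π·l/λ = 2π × 0.394 = 142°
tan(βl) = tan(142°) = -0.783
Z_in = Z_0·(Z_L + jZ_0·tanβl)/(Z_0 + jZ_L·tanβl)
     = 50·(121 + j4.36)/(84.1 − j94.7)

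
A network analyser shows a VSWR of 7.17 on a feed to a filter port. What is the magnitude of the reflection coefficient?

|Γ| ≈ 0.755

|Γ| = (S − 1)/(S + 1) = (7.17 − 1)/(7.17 + 1) = 6.17/8.17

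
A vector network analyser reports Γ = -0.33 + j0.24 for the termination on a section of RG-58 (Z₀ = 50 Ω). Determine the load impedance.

Z_L = Z_0·(1 + Γ)/(1 − Γ) = 50·(0.67 + j0.24)/(1.33 − j0.24)

Z_L ≈ 22.8 + j13.1 Ω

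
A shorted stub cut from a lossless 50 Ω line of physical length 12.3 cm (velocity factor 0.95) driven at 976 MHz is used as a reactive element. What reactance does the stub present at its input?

X_in ≈ -27 Ω (capacitive)

λ = v/f = 0.95·c / 976 MHz = 0.292 m
βl = 2π·l/λ = 2π × 0.421 = 152°
tan(βl) = -0.54
For a shorted stub, Z_in = jZ_0·tan(βl)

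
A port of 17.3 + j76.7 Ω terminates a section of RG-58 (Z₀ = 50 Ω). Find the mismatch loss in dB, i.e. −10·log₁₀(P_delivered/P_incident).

mismatch loss ≈ 4.78 dB

Γ = (-32.7 + j76.7)/(67.3 + j76.7), |Γ| = 0.817
|Γ|² = 0.668, so P_del/P_inc = 1 − |Γ|² = 0.332
ML = −10·log₁₀(1 − |Γ|²)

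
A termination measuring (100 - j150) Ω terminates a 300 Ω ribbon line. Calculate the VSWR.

Γ = (Z_L − Z_0)/(Z_L + Z_0) = (-200 − j150)/(400 − j150)
|Γ| = 250/427 = 0.585
VSWR = (1 + |Γ|)/(1 − |Γ|) = 1.59/0.415

VSWR ≈ 3.82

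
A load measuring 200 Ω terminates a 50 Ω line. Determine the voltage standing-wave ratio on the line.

For a purely resistive load, VSWR = R_L/Z_0 or Z_0/R_L (whichever > 1) = 200/50

VSWR ≈ 4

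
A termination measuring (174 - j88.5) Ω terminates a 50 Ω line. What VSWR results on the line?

Γ = (Z_L − Z_0)/(Z_L + Z_0) = (124 − j88.5)/(224 − j88.5)
|Γ| = 152/241 = 0.633
VSWR = (1 + |Γ|)/(1 − |Γ|) = 1.63/0.367

VSWR ≈ 4.44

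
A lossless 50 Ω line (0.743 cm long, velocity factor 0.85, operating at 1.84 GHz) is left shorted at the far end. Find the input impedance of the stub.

Z_in ≈ +j17.5 Ω

λ = v/f = 0.85·c / 1.84 GHz = 0.139 m
βl = 2π·l/λ = 2π × 0.0536 = 19.3°
tan(βl) = 0.35
For a shorted stub, Z_in = jZ_0·tan(βl)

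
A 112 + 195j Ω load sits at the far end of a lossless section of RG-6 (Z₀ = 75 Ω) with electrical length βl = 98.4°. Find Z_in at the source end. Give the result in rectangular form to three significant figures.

tan(βl) = tan(98.4°) = -6.77
Z_in = Z_0·(Z_L + jZ_0·tanβl)/(Z_0 + jZ_L·tanβl)
     = 75·(112 − j313)/(1400 − j758)

Z_in ≈ 11.7 − j10.5 Ω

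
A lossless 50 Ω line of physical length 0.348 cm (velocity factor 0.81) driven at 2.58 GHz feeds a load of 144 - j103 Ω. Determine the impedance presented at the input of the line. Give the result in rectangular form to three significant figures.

λ = v/f = 0.81·c / 2.58 GHz = 0.0942 m
βl = 2π·l/λ = 2π × 0.0369 = 13.3°
tan(βl) = tan(13.3°) = 0.236
Z_in = Z_0·(Z_L + jZ_0·tanβl)/(Z_0 + jZ_L·tanβl)
     = 50·(144 − j91.2)/(74.4 + j34)

Z_in ≈ 56.8 − j87.3 Ω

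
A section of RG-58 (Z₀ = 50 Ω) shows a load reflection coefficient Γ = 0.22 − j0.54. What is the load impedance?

Z_L = Z_0·(1 + Γ)/(1 − Γ) = 50·(1.22 − j0.54)/(0.78 + j0.54)

Z_L ≈ 36.7 − j60 Ω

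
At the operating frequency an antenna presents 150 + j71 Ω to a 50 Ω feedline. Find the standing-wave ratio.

Γ = (Z_L − Z_0)/(Z_L + Z_0) = (100 + j71)/(200 + j71)
|Γ| = 123/212 = 0.578
VSWR = (1 + |Γ|)/(1 − |Γ|) = 1.58/0.422

VSWR ≈ 3.74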